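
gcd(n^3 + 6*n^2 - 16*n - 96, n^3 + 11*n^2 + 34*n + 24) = n^2 + 10*n + 24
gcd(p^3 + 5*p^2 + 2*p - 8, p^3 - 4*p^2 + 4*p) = 1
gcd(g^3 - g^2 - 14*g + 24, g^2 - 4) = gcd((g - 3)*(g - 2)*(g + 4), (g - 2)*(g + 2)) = g - 2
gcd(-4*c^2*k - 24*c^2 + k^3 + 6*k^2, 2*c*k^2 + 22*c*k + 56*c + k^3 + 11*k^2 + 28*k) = 2*c + k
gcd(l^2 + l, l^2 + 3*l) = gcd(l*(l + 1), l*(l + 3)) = l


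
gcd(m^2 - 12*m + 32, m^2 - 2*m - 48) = m - 8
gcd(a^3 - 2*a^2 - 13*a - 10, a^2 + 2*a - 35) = a - 5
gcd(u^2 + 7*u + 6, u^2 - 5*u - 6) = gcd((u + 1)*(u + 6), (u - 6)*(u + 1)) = u + 1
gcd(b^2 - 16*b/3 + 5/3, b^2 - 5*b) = b - 5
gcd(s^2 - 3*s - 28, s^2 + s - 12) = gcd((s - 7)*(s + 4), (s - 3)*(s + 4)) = s + 4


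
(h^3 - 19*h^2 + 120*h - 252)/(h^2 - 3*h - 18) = (h^2 - 13*h + 42)/(h + 3)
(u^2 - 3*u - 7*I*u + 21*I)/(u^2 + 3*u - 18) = (u - 7*I)/(u + 6)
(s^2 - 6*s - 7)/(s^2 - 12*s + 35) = (s + 1)/(s - 5)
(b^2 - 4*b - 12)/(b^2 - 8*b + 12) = (b + 2)/(b - 2)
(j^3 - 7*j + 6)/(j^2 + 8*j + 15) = (j^2 - 3*j + 2)/(j + 5)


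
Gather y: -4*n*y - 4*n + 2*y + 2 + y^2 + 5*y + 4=-4*n + y^2 + y*(7 - 4*n) + 6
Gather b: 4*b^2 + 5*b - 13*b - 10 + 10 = 4*b^2 - 8*b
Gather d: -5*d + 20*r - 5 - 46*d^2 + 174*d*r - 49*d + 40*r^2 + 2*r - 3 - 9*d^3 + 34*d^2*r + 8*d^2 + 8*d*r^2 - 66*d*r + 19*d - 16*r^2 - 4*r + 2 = -9*d^3 + d^2*(34*r - 38) + d*(8*r^2 + 108*r - 35) + 24*r^2 + 18*r - 6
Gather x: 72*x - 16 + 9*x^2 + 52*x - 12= 9*x^2 + 124*x - 28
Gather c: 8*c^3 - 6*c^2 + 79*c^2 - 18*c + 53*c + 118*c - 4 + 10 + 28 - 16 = 8*c^3 + 73*c^2 + 153*c + 18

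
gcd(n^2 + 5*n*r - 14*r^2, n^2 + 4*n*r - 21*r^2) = n + 7*r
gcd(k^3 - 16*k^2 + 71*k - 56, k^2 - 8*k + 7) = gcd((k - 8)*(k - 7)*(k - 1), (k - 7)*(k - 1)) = k^2 - 8*k + 7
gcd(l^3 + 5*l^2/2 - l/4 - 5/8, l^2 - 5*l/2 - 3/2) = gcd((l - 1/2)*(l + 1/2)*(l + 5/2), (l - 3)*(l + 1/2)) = l + 1/2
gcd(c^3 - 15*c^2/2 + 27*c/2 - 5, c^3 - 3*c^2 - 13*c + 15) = c - 5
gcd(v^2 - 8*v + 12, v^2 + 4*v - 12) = v - 2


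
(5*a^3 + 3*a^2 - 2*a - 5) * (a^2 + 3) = 5*a^5 + 3*a^4 + 13*a^3 + 4*a^2 - 6*a - 15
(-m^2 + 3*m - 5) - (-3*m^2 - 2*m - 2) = 2*m^2 + 5*m - 3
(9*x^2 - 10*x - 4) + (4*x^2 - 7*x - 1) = 13*x^2 - 17*x - 5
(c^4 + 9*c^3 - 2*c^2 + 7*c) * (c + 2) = c^5 + 11*c^4 + 16*c^3 + 3*c^2 + 14*c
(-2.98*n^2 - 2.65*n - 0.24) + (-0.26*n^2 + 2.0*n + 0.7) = -3.24*n^2 - 0.65*n + 0.46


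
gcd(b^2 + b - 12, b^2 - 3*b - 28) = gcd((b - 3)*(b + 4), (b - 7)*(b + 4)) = b + 4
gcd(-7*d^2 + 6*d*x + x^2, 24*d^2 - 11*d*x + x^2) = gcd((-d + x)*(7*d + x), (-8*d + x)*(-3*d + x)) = 1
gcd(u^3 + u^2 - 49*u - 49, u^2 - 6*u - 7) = u^2 - 6*u - 7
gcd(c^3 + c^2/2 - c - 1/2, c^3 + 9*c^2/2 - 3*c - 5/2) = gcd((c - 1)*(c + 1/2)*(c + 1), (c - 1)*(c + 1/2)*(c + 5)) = c^2 - c/2 - 1/2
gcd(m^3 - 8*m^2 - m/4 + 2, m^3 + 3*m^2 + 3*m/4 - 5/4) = m - 1/2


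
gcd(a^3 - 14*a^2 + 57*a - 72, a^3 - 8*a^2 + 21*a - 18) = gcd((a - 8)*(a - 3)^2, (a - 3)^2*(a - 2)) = a^2 - 6*a + 9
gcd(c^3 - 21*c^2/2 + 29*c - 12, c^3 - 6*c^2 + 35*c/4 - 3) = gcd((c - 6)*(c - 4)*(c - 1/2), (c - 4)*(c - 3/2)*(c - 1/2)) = c^2 - 9*c/2 + 2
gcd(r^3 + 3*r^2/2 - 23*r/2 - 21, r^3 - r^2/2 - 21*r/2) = r^2 - r/2 - 21/2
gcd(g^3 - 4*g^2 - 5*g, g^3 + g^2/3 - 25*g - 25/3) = g - 5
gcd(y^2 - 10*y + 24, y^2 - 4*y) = y - 4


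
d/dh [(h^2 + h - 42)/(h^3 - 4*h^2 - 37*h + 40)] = (-h^4 - 2*h^3 + 93*h^2 - 256*h - 1514)/(h^6 - 8*h^5 - 58*h^4 + 376*h^3 + 1049*h^2 - 2960*h + 1600)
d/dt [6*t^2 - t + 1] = 12*t - 1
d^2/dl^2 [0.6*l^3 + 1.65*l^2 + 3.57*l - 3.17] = 3.6*l + 3.3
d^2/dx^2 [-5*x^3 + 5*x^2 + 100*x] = 10 - 30*x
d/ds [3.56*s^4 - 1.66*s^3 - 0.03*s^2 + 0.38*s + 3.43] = 14.24*s^3 - 4.98*s^2 - 0.06*s + 0.38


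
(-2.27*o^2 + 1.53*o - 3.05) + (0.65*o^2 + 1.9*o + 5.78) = -1.62*o^2 + 3.43*o + 2.73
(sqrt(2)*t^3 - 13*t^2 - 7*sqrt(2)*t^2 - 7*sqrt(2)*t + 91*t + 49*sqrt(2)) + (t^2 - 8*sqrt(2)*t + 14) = sqrt(2)*t^3 - 12*t^2 - 7*sqrt(2)*t^2 - 15*sqrt(2)*t + 91*t + 14 + 49*sqrt(2)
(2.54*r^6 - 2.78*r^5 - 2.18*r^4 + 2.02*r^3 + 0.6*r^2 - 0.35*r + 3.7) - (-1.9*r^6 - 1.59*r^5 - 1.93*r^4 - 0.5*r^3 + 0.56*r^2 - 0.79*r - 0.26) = 4.44*r^6 - 1.19*r^5 - 0.25*r^4 + 2.52*r^3 + 0.0399999999999999*r^2 + 0.44*r + 3.96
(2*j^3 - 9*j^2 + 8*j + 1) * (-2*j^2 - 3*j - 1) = -4*j^5 + 12*j^4 + 9*j^3 - 17*j^2 - 11*j - 1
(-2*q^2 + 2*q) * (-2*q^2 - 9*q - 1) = 4*q^4 + 14*q^3 - 16*q^2 - 2*q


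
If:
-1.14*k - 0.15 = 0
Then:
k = -0.13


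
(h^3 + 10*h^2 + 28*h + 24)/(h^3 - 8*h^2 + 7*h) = (h^3 + 10*h^2 + 28*h + 24)/(h*(h^2 - 8*h + 7))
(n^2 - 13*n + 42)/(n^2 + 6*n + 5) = (n^2 - 13*n + 42)/(n^2 + 6*n + 5)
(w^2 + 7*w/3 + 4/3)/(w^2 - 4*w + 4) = (3*w^2 + 7*w + 4)/(3*(w^2 - 4*w + 4))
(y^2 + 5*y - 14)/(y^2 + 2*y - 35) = (y - 2)/(y - 5)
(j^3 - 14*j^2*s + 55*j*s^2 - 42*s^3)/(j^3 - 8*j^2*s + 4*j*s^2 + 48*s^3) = (-j^2 + 8*j*s - 7*s^2)/(-j^2 + 2*j*s + 8*s^2)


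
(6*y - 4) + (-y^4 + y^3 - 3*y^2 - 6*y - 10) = -y^4 + y^3 - 3*y^2 - 14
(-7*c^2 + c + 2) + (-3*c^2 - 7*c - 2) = -10*c^2 - 6*c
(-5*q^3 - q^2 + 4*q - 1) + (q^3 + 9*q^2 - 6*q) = -4*q^3 + 8*q^2 - 2*q - 1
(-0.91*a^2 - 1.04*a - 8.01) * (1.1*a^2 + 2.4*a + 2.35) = -1.001*a^4 - 3.328*a^3 - 13.4455*a^2 - 21.668*a - 18.8235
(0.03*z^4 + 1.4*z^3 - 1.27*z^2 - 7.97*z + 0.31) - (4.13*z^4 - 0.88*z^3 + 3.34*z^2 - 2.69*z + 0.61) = -4.1*z^4 + 2.28*z^3 - 4.61*z^2 - 5.28*z - 0.3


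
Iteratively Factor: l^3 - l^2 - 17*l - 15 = (l + 3)*(l^2 - 4*l - 5) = (l - 5)*(l + 3)*(l + 1)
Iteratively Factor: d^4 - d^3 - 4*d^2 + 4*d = (d + 2)*(d^3 - 3*d^2 + 2*d) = (d - 2)*(d + 2)*(d^2 - d) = (d - 2)*(d - 1)*(d + 2)*(d)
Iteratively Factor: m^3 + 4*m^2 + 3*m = (m)*(m^2 + 4*m + 3) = m*(m + 3)*(m + 1)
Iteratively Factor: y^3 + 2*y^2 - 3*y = (y + 3)*(y^2 - y) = (y - 1)*(y + 3)*(y)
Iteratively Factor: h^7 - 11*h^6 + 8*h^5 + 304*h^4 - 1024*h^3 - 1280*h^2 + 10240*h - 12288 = (h - 4)*(h^6 - 7*h^5 - 20*h^4 + 224*h^3 - 128*h^2 - 1792*h + 3072) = (h - 4)*(h + 4)*(h^5 - 11*h^4 + 24*h^3 + 128*h^2 - 640*h + 768) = (h - 4)^2*(h + 4)*(h^4 - 7*h^3 - 4*h^2 + 112*h - 192) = (h - 4)^2*(h - 3)*(h + 4)*(h^3 - 4*h^2 - 16*h + 64) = (h - 4)^2*(h - 3)*(h + 4)^2*(h^2 - 8*h + 16) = (h - 4)^3*(h - 3)*(h + 4)^2*(h - 4)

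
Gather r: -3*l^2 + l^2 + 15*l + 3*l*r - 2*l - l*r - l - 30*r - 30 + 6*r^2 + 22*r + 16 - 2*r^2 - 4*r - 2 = -2*l^2 + 12*l + 4*r^2 + r*(2*l - 12) - 16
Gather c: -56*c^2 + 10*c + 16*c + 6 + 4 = -56*c^2 + 26*c + 10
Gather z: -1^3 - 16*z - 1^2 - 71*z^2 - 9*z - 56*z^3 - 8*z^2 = -56*z^3 - 79*z^2 - 25*z - 2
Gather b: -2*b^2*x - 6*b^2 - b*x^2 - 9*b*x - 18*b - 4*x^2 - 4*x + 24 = b^2*(-2*x - 6) + b*(-x^2 - 9*x - 18) - 4*x^2 - 4*x + 24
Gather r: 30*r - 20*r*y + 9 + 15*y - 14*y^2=r*(30 - 20*y) - 14*y^2 + 15*y + 9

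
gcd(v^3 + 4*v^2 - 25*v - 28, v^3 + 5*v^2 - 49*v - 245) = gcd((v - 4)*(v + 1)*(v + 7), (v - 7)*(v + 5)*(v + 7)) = v + 7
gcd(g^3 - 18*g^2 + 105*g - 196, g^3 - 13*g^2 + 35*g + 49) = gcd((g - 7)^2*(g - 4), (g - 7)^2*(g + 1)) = g^2 - 14*g + 49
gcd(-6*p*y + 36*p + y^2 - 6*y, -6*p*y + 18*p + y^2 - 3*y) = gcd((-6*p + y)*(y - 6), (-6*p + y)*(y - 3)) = -6*p + y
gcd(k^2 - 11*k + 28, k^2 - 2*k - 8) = k - 4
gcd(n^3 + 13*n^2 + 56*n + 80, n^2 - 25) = n + 5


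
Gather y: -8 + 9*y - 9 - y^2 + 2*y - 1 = -y^2 + 11*y - 18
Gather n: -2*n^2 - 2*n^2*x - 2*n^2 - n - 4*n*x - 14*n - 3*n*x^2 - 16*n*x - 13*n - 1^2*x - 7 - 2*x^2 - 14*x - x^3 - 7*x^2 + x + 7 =n^2*(-2*x - 4) + n*(-3*x^2 - 20*x - 28) - x^3 - 9*x^2 - 14*x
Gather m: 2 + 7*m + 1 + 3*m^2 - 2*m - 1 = 3*m^2 + 5*m + 2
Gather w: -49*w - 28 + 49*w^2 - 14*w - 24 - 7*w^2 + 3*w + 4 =42*w^2 - 60*w - 48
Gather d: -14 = -14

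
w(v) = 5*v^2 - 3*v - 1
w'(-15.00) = -153.00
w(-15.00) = 1169.00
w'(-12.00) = -123.00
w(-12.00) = 755.00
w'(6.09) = 57.90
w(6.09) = 166.17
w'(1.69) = 13.90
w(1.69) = 8.21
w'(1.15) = 8.50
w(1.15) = 2.16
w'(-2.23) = -25.30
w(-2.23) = 30.55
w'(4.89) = 45.90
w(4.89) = 103.89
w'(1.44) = 11.40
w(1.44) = 5.05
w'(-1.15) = -14.50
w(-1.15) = 9.06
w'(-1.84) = -21.40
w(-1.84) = 21.45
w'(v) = 10*v - 3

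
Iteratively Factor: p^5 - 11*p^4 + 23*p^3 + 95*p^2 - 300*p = (p - 5)*(p^4 - 6*p^3 - 7*p^2 + 60*p) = p*(p - 5)*(p^3 - 6*p^2 - 7*p + 60) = p*(p - 5)*(p - 4)*(p^2 - 2*p - 15) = p*(p - 5)*(p - 4)*(p + 3)*(p - 5)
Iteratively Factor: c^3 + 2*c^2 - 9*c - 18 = (c + 2)*(c^2 - 9) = (c + 2)*(c + 3)*(c - 3)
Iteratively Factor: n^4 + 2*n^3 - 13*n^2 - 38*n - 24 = (n + 1)*(n^3 + n^2 - 14*n - 24) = (n + 1)*(n + 2)*(n^2 - n - 12) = (n - 4)*(n + 1)*(n + 2)*(n + 3)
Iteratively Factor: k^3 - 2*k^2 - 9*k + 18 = (k - 3)*(k^2 + k - 6) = (k - 3)*(k - 2)*(k + 3)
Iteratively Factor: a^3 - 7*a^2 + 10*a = (a - 2)*(a^2 - 5*a) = a*(a - 2)*(a - 5)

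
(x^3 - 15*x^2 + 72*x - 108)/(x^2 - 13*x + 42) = (x^2 - 9*x + 18)/(x - 7)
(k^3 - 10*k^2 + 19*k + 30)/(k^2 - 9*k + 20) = (k^2 - 5*k - 6)/(k - 4)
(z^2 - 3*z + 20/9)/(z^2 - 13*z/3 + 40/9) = (3*z - 4)/(3*z - 8)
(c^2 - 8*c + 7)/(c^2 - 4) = (c^2 - 8*c + 7)/(c^2 - 4)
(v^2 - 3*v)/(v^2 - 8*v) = (v - 3)/(v - 8)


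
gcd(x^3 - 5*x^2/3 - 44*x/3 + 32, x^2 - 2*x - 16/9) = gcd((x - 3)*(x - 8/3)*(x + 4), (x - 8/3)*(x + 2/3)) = x - 8/3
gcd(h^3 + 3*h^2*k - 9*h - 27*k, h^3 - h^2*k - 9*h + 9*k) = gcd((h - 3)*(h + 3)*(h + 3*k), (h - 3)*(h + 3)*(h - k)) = h^2 - 9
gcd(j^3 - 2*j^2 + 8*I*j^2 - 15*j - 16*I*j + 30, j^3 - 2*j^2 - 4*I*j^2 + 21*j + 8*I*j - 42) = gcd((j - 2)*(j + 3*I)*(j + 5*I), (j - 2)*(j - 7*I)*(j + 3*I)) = j^2 + j*(-2 + 3*I) - 6*I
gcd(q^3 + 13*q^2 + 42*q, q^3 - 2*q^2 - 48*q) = q^2 + 6*q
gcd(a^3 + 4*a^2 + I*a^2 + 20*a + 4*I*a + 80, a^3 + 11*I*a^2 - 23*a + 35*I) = a + 5*I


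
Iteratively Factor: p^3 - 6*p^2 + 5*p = (p)*(p^2 - 6*p + 5) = p*(p - 5)*(p - 1)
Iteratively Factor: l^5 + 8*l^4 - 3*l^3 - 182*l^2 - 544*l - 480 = (l - 5)*(l^4 + 13*l^3 + 62*l^2 + 128*l + 96) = (l - 5)*(l + 3)*(l^3 + 10*l^2 + 32*l + 32) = (l - 5)*(l + 2)*(l + 3)*(l^2 + 8*l + 16) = (l - 5)*(l + 2)*(l + 3)*(l + 4)*(l + 4)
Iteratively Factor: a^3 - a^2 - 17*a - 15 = (a - 5)*(a^2 + 4*a + 3) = (a - 5)*(a + 3)*(a + 1)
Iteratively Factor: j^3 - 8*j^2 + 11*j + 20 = (j + 1)*(j^2 - 9*j + 20) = (j - 5)*(j + 1)*(j - 4)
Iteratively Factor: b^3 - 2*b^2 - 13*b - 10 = (b - 5)*(b^2 + 3*b + 2) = (b - 5)*(b + 2)*(b + 1)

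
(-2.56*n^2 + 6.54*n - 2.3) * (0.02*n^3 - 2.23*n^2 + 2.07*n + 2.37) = -0.0512*n^5 + 5.8396*n^4 - 19.9294*n^3 + 12.5996*n^2 + 10.7388*n - 5.451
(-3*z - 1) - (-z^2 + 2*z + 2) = z^2 - 5*z - 3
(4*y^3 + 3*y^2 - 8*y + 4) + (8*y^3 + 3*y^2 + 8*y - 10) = 12*y^3 + 6*y^2 - 6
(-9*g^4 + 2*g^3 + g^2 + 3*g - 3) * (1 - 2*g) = 18*g^5 - 13*g^4 - 5*g^2 + 9*g - 3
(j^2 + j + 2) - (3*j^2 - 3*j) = -2*j^2 + 4*j + 2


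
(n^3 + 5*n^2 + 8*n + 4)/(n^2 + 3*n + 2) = n + 2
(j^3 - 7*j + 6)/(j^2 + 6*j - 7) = (j^2 + j - 6)/(j + 7)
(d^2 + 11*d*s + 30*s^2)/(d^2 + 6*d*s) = (d + 5*s)/d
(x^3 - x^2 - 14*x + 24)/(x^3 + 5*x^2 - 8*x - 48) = (x - 2)/(x + 4)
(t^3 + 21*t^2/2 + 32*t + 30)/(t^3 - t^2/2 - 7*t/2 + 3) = (2*t^2 + 17*t + 30)/(2*t^2 - 5*t + 3)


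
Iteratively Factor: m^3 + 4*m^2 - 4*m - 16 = (m + 4)*(m^2 - 4) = (m - 2)*(m + 4)*(m + 2)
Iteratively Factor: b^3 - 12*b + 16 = (b - 2)*(b^2 + 2*b - 8) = (b - 2)*(b + 4)*(b - 2)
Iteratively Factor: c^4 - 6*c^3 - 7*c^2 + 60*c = (c + 3)*(c^3 - 9*c^2 + 20*c) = c*(c + 3)*(c^2 - 9*c + 20) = c*(c - 5)*(c + 3)*(c - 4)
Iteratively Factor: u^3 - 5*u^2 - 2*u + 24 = (u + 2)*(u^2 - 7*u + 12) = (u - 4)*(u + 2)*(u - 3)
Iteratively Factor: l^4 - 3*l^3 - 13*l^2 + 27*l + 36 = (l + 3)*(l^3 - 6*l^2 + 5*l + 12) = (l - 3)*(l + 3)*(l^2 - 3*l - 4) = (l - 4)*(l - 3)*(l + 3)*(l + 1)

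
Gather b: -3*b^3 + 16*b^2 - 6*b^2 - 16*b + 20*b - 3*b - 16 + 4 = -3*b^3 + 10*b^2 + b - 12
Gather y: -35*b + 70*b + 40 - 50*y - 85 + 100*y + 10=35*b + 50*y - 35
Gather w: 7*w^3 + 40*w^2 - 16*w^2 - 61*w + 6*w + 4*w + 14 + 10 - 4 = 7*w^3 + 24*w^2 - 51*w + 20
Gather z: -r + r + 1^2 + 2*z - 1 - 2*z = 0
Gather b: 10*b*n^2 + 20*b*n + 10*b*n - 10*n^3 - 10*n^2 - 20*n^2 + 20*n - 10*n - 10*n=b*(10*n^2 + 30*n) - 10*n^3 - 30*n^2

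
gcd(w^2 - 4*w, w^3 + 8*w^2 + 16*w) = w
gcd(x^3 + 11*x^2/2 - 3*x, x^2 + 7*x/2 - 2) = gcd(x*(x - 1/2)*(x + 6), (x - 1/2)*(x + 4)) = x - 1/2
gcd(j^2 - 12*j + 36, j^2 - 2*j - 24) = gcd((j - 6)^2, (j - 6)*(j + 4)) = j - 6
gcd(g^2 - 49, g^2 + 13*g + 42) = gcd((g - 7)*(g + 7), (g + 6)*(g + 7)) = g + 7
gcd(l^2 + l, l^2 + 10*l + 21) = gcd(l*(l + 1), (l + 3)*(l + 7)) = 1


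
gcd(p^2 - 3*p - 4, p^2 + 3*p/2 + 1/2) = p + 1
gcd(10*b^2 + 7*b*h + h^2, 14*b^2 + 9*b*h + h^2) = 2*b + h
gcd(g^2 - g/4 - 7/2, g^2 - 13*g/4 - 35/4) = g + 7/4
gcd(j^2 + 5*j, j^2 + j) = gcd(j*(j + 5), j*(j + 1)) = j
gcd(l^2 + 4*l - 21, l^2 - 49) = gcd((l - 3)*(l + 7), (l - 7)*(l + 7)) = l + 7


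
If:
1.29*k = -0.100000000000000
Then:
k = -0.08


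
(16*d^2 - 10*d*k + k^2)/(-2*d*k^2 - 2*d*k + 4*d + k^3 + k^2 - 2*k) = (-8*d + k)/(k^2 + k - 2)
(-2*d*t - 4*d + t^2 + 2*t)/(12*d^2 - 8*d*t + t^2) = (t + 2)/(-6*d + t)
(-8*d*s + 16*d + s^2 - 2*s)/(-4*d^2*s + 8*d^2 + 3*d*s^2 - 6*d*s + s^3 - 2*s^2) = (-8*d + s)/(-4*d^2 + 3*d*s + s^2)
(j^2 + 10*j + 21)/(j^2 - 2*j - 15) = (j + 7)/(j - 5)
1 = 1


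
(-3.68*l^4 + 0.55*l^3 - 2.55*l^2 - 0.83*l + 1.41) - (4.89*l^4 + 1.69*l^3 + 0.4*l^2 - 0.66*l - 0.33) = -8.57*l^4 - 1.14*l^3 - 2.95*l^2 - 0.17*l + 1.74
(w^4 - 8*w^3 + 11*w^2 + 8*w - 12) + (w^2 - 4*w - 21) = w^4 - 8*w^3 + 12*w^2 + 4*w - 33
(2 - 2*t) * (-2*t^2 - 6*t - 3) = 4*t^3 + 8*t^2 - 6*t - 6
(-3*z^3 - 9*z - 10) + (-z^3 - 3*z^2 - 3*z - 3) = -4*z^3 - 3*z^2 - 12*z - 13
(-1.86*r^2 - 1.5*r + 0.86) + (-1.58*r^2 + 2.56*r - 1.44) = -3.44*r^2 + 1.06*r - 0.58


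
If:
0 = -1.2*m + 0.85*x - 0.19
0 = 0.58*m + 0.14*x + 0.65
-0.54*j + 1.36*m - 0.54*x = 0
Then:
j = -1.19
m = -0.88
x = -1.01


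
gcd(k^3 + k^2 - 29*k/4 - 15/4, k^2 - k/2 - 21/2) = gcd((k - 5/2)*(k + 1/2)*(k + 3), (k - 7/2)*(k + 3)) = k + 3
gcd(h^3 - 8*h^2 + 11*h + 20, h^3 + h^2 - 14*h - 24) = h - 4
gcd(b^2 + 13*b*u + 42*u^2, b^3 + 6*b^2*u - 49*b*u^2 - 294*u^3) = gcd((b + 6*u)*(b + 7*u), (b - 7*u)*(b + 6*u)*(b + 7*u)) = b^2 + 13*b*u + 42*u^2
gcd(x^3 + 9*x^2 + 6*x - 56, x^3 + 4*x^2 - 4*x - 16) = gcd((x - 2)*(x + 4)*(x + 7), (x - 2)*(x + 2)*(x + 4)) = x^2 + 2*x - 8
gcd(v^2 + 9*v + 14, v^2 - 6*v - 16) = v + 2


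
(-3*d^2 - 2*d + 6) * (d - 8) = -3*d^3 + 22*d^2 + 22*d - 48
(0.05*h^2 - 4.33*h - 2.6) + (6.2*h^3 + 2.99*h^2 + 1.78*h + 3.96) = 6.2*h^3 + 3.04*h^2 - 2.55*h + 1.36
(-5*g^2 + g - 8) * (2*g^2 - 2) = -10*g^4 + 2*g^3 - 6*g^2 - 2*g + 16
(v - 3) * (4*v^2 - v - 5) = 4*v^3 - 13*v^2 - 2*v + 15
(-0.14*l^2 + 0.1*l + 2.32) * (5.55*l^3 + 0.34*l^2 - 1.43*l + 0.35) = -0.777*l^5 + 0.5074*l^4 + 13.1102*l^3 + 0.5968*l^2 - 3.2826*l + 0.812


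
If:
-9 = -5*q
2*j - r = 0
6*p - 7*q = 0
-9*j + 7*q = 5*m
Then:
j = r/2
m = 63/25 - 9*r/10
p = 21/10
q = 9/5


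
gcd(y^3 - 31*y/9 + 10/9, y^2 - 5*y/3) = y - 5/3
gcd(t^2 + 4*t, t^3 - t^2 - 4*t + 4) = 1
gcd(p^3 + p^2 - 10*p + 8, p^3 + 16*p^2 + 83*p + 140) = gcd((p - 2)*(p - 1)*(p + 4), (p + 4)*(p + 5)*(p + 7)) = p + 4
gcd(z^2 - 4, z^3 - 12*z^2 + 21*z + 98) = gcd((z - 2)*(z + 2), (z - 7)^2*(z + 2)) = z + 2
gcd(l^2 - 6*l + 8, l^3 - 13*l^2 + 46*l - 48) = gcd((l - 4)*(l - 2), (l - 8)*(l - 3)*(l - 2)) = l - 2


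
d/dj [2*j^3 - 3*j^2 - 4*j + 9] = 6*j^2 - 6*j - 4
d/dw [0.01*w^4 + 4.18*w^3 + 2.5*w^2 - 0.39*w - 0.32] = 0.04*w^3 + 12.54*w^2 + 5.0*w - 0.39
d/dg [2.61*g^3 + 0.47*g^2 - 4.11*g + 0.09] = 7.83*g^2 + 0.94*g - 4.11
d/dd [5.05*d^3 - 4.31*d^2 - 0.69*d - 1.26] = 15.15*d^2 - 8.62*d - 0.69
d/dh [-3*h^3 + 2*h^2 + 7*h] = -9*h^2 + 4*h + 7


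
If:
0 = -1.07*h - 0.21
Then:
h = -0.20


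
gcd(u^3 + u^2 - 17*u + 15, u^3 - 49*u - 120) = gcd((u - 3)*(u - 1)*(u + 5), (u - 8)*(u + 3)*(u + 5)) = u + 5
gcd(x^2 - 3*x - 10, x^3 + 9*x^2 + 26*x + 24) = x + 2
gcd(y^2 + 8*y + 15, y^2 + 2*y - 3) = y + 3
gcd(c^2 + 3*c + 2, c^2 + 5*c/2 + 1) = c + 2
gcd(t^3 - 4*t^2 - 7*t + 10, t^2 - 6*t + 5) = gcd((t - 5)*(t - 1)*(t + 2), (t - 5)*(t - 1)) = t^2 - 6*t + 5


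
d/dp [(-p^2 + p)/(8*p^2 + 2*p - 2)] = (-5*p^2 + 2*p - 1)/(2*(16*p^4 + 8*p^3 - 7*p^2 - 2*p + 1))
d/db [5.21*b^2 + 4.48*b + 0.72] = 10.42*b + 4.48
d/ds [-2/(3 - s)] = -2/(s - 3)^2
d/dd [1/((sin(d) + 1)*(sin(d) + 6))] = -(2*sin(d) + 7)*cos(d)/((sin(d) + 1)^2*(sin(d) + 6)^2)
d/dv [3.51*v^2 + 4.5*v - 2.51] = 7.02*v + 4.5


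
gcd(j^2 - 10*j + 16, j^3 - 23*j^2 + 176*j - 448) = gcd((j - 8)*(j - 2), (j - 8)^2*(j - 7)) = j - 8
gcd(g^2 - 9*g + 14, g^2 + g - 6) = g - 2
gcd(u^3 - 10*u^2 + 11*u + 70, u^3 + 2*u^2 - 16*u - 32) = u + 2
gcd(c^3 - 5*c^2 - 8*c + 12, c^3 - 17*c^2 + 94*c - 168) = c - 6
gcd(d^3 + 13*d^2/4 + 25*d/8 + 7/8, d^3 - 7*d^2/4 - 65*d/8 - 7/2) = d^2 + 9*d/4 + 7/8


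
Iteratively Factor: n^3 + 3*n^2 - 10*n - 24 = (n + 2)*(n^2 + n - 12) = (n - 3)*(n + 2)*(n + 4)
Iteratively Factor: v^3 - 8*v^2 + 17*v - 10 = (v - 1)*(v^2 - 7*v + 10) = (v - 5)*(v - 1)*(v - 2)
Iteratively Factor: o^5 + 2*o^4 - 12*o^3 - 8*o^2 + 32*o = (o - 2)*(o^4 + 4*o^3 - 4*o^2 - 16*o) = o*(o - 2)*(o^3 + 4*o^2 - 4*o - 16) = o*(o - 2)^2*(o^2 + 6*o + 8) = o*(o - 2)^2*(o + 2)*(o + 4)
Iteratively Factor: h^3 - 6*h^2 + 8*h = (h - 4)*(h^2 - 2*h) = (h - 4)*(h - 2)*(h)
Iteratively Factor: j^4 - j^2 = (j)*(j^3 - j) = j*(j + 1)*(j^2 - j) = j*(j - 1)*(j + 1)*(j)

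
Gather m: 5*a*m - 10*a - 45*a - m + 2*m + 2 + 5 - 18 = -55*a + m*(5*a + 1) - 11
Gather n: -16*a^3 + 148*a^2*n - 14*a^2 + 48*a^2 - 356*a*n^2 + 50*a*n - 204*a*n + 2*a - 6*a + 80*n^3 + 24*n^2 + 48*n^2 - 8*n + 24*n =-16*a^3 + 34*a^2 - 4*a + 80*n^3 + n^2*(72 - 356*a) + n*(148*a^2 - 154*a + 16)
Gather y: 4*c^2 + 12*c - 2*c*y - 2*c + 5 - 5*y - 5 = 4*c^2 + 10*c + y*(-2*c - 5)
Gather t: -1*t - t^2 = -t^2 - t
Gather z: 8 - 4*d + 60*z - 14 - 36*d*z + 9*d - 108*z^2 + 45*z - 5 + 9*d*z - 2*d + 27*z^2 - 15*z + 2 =3*d - 81*z^2 + z*(90 - 27*d) - 9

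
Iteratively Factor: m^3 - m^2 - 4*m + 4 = (m - 2)*(m^2 + m - 2) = (m - 2)*(m - 1)*(m + 2)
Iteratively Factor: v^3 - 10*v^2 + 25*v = (v - 5)*(v^2 - 5*v) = v*(v - 5)*(v - 5)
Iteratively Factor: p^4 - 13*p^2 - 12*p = (p + 1)*(p^3 - p^2 - 12*p) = p*(p + 1)*(p^2 - p - 12) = p*(p - 4)*(p + 1)*(p + 3)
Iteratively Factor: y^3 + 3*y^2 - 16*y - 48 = (y + 4)*(y^2 - y - 12) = (y - 4)*(y + 4)*(y + 3)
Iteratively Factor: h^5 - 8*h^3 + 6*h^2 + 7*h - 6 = (h + 1)*(h^4 - h^3 - 7*h^2 + 13*h - 6) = (h - 2)*(h + 1)*(h^3 + h^2 - 5*h + 3) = (h - 2)*(h + 1)*(h + 3)*(h^2 - 2*h + 1) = (h - 2)*(h - 1)*(h + 1)*(h + 3)*(h - 1)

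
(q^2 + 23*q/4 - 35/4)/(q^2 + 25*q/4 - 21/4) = (4*q - 5)/(4*q - 3)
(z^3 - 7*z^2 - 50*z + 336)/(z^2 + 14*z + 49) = (z^2 - 14*z + 48)/(z + 7)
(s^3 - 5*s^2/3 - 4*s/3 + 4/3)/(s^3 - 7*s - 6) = (s^2 - 8*s/3 + 4/3)/(s^2 - s - 6)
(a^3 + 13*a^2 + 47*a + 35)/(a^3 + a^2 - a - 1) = (a^2 + 12*a + 35)/(a^2 - 1)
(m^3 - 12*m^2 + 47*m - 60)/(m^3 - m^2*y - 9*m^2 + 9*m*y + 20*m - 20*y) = (3 - m)/(-m + y)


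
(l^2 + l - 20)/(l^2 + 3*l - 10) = (l - 4)/(l - 2)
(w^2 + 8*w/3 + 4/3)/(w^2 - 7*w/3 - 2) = (w + 2)/(w - 3)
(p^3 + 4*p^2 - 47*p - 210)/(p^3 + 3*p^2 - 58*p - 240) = (p - 7)/(p - 8)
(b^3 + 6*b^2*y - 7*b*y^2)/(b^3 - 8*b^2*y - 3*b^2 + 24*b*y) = (b^2 + 6*b*y - 7*y^2)/(b^2 - 8*b*y - 3*b + 24*y)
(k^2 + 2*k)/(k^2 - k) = (k + 2)/(k - 1)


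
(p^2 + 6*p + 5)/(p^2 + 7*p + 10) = (p + 1)/(p + 2)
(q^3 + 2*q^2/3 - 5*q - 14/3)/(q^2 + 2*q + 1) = (3*q^2 - q - 14)/(3*(q + 1))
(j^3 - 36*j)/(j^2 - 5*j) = (j^2 - 36)/(j - 5)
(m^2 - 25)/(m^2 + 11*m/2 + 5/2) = 2*(m - 5)/(2*m + 1)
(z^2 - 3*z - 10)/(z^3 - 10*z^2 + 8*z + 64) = (z - 5)/(z^2 - 12*z + 32)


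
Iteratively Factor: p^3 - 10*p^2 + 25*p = (p)*(p^2 - 10*p + 25) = p*(p - 5)*(p - 5)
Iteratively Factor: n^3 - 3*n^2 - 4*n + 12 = (n + 2)*(n^2 - 5*n + 6) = (n - 2)*(n + 2)*(n - 3)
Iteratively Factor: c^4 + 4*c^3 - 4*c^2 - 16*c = (c + 2)*(c^3 + 2*c^2 - 8*c) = (c + 2)*(c + 4)*(c^2 - 2*c) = (c - 2)*(c + 2)*(c + 4)*(c)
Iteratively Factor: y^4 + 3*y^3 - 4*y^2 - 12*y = (y + 2)*(y^3 + y^2 - 6*y) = (y + 2)*(y + 3)*(y^2 - 2*y) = (y - 2)*(y + 2)*(y + 3)*(y)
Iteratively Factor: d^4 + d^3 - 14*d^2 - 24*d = (d + 2)*(d^3 - d^2 - 12*d) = d*(d + 2)*(d^2 - d - 12) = d*(d - 4)*(d + 2)*(d + 3)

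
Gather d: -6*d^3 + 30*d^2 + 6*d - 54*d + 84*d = -6*d^3 + 30*d^2 + 36*d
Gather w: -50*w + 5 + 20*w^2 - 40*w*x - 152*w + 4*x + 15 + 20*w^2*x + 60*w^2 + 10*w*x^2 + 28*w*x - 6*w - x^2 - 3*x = w^2*(20*x + 80) + w*(10*x^2 - 12*x - 208) - x^2 + x + 20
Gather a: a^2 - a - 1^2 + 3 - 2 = a^2 - a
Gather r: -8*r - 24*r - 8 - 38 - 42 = -32*r - 88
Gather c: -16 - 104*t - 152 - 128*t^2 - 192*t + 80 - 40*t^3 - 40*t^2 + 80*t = -40*t^3 - 168*t^2 - 216*t - 88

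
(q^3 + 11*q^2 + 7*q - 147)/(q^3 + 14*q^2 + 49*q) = (q - 3)/q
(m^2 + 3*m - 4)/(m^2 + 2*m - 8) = (m - 1)/(m - 2)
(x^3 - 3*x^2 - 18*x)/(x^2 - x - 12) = x*(x - 6)/(x - 4)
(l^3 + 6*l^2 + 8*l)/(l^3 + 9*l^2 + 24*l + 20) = l*(l + 4)/(l^2 + 7*l + 10)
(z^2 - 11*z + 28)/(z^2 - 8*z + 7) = (z - 4)/(z - 1)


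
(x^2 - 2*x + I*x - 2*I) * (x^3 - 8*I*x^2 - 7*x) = x^5 - 2*x^4 - 7*I*x^4 + x^3 + 14*I*x^3 - 2*x^2 - 7*I*x^2 + 14*I*x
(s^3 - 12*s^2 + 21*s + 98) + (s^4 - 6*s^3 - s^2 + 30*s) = s^4 - 5*s^3 - 13*s^2 + 51*s + 98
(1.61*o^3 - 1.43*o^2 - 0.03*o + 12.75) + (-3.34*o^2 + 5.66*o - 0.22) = 1.61*o^3 - 4.77*o^2 + 5.63*o + 12.53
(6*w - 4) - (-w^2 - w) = w^2 + 7*w - 4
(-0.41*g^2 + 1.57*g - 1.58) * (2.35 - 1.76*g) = 0.7216*g^3 - 3.7267*g^2 + 6.4703*g - 3.713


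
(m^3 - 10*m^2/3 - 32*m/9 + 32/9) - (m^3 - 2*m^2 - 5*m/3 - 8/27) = -4*m^2/3 - 17*m/9 + 104/27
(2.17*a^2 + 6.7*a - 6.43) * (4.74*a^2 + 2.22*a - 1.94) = 10.2858*a^4 + 36.5754*a^3 - 19.814*a^2 - 27.2726*a + 12.4742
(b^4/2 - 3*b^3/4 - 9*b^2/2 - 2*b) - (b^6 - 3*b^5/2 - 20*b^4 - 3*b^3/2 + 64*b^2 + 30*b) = -b^6 + 3*b^5/2 + 41*b^4/2 + 3*b^3/4 - 137*b^2/2 - 32*b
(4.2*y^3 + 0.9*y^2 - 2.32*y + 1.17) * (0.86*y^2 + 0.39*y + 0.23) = 3.612*y^5 + 2.412*y^4 - 0.6782*y^3 + 0.3084*y^2 - 0.0773*y + 0.2691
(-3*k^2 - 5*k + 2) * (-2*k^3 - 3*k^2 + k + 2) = 6*k^5 + 19*k^4 + 8*k^3 - 17*k^2 - 8*k + 4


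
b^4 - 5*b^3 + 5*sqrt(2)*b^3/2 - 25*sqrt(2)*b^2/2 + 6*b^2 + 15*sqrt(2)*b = b*(b - 3)*(b - 2)*(b + 5*sqrt(2)/2)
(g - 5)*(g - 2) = g^2 - 7*g + 10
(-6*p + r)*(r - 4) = -6*p*r + 24*p + r^2 - 4*r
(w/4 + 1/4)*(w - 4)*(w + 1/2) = w^3/4 - 5*w^2/8 - 11*w/8 - 1/2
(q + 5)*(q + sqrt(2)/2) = q^2 + sqrt(2)*q/2 + 5*q + 5*sqrt(2)/2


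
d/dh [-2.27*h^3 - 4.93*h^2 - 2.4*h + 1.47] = -6.81*h^2 - 9.86*h - 2.4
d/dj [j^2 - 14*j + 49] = 2*j - 14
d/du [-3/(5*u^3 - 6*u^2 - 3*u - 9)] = 9*(5*u^2 - 4*u - 1)/(-5*u^3 + 6*u^2 + 3*u + 9)^2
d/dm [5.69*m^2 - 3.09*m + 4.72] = 11.38*m - 3.09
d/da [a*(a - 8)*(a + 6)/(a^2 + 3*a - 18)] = (a^2 - 6*a + 24)/(a^2 - 6*a + 9)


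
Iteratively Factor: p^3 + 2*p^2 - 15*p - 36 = (p + 3)*(p^2 - p - 12) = (p + 3)^2*(p - 4)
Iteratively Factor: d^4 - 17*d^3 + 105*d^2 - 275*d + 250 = (d - 5)*(d^3 - 12*d^2 + 45*d - 50) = (d - 5)*(d - 2)*(d^2 - 10*d + 25) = (d - 5)^2*(d - 2)*(d - 5)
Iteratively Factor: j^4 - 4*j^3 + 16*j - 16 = (j + 2)*(j^3 - 6*j^2 + 12*j - 8) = (j - 2)*(j + 2)*(j^2 - 4*j + 4) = (j - 2)^2*(j + 2)*(j - 2)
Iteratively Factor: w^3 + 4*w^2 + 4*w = (w + 2)*(w^2 + 2*w) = w*(w + 2)*(w + 2)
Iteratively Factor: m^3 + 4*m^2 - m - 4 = (m + 4)*(m^2 - 1) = (m - 1)*(m + 4)*(m + 1)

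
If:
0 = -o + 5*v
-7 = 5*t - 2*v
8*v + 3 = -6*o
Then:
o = -15/38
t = -136/95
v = -3/38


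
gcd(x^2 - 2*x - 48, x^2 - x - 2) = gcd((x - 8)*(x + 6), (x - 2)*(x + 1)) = 1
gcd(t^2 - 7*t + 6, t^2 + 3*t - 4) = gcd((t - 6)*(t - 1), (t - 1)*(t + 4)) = t - 1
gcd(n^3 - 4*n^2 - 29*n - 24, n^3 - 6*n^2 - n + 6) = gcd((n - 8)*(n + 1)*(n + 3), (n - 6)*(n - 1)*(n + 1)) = n + 1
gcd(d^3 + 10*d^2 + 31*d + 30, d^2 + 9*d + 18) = d + 3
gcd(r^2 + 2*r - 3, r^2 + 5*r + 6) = r + 3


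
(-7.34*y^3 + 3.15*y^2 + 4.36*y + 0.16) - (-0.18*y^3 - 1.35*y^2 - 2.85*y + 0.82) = -7.16*y^3 + 4.5*y^2 + 7.21*y - 0.66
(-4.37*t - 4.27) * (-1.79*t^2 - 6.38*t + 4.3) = 7.8223*t^3 + 35.5239*t^2 + 8.4516*t - 18.361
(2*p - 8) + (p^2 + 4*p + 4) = p^2 + 6*p - 4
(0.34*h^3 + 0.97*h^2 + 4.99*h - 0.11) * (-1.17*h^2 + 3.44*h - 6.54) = -0.3978*h^5 + 0.0347000000000002*h^4 - 4.7251*h^3 + 10.9505*h^2 - 33.013*h + 0.7194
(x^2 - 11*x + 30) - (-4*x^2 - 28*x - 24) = 5*x^2 + 17*x + 54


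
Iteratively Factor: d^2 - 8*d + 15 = (d - 5)*(d - 3)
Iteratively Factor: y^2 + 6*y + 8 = (y + 4)*(y + 2)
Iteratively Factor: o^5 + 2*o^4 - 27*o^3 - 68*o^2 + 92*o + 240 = (o + 4)*(o^4 - 2*o^3 - 19*o^2 + 8*o + 60) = (o - 2)*(o + 4)*(o^3 - 19*o - 30) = (o - 2)*(o + 3)*(o + 4)*(o^2 - 3*o - 10) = (o - 5)*(o - 2)*(o + 3)*(o + 4)*(o + 2)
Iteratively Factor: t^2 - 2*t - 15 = (t + 3)*(t - 5)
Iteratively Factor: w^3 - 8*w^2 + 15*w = (w)*(w^2 - 8*w + 15) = w*(w - 5)*(w - 3)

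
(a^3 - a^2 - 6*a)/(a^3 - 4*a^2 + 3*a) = (a + 2)/(a - 1)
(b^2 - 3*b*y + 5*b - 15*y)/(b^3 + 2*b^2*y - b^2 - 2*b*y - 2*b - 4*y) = (-b^2 + 3*b*y - 5*b + 15*y)/(-b^3 - 2*b^2*y + b^2 + 2*b*y + 2*b + 4*y)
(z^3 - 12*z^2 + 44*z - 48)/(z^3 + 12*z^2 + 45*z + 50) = (z^3 - 12*z^2 + 44*z - 48)/(z^3 + 12*z^2 + 45*z + 50)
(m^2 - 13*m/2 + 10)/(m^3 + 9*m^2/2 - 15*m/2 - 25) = (m - 4)/(m^2 + 7*m + 10)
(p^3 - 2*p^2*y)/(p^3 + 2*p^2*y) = (p - 2*y)/(p + 2*y)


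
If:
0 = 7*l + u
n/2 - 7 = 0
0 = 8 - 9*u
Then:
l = -8/63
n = 14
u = 8/9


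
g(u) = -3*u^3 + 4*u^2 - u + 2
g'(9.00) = -658.00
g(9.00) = -1870.00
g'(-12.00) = -1393.00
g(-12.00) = 5774.00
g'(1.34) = -6.44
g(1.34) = 0.62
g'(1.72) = -13.87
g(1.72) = -3.15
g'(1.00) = -2.00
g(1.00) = 2.00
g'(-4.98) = -264.04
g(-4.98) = 476.70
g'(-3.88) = -167.53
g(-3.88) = 241.33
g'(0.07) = -0.48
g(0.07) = 1.95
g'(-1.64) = -38.33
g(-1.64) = 27.63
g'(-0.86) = -14.54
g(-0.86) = 7.73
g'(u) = -9*u^2 + 8*u - 1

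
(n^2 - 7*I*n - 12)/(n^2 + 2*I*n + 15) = (n - 4*I)/(n + 5*I)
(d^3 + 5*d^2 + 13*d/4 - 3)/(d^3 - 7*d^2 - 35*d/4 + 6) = (d + 4)/(d - 8)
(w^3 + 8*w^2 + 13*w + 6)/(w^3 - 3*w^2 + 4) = (w^2 + 7*w + 6)/(w^2 - 4*w + 4)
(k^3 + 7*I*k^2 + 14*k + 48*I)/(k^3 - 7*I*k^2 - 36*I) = (k + 8*I)/(k - 6*I)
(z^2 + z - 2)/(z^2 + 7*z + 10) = (z - 1)/(z + 5)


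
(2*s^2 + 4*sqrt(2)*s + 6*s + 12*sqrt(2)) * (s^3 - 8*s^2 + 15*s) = 2*s^5 - 10*s^4 + 4*sqrt(2)*s^4 - 20*sqrt(2)*s^3 - 18*s^3 - 36*sqrt(2)*s^2 + 90*s^2 + 180*sqrt(2)*s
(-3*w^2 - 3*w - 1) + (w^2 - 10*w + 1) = -2*w^2 - 13*w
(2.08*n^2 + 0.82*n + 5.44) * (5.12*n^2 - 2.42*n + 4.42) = 10.6496*n^4 - 0.8352*n^3 + 35.062*n^2 - 9.5404*n + 24.0448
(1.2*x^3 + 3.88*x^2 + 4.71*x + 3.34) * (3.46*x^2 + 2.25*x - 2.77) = 4.152*x^5 + 16.1248*x^4 + 21.7026*x^3 + 11.4063*x^2 - 5.5317*x - 9.2518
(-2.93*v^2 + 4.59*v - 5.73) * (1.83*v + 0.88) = -5.3619*v^3 + 5.8213*v^2 - 6.4467*v - 5.0424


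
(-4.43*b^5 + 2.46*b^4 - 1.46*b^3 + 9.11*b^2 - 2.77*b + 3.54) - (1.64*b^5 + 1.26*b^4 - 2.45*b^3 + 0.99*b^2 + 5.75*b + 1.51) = -6.07*b^5 + 1.2*b^4 + 0.99*b^3 + 8.12*b^2 - 8.52*b + 2.03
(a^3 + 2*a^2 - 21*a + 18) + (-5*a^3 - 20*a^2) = -4*a^3 - 18*a^2 - 21*a + 18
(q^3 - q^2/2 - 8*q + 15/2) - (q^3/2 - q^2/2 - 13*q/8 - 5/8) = q^3/2 - 51*q/8 + 65/8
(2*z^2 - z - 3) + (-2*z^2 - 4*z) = -5*z - 3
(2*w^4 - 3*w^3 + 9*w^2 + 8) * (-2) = -4*w^4 + 6*w^3 - 18*w^2 - 16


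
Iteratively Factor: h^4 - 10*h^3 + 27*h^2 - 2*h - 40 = (h - 2)*(h^3 - 8*h^2 + 11*h + 20) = (h - 5)*(h - 2)*(h^2 - 3*h - 4) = (h - 5)*(h - 2)*(h + 1)*(h - 4)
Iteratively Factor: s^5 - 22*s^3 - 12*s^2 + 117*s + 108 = (s - 4)*(s^4 + 4*s^3 - 6*s^2 - 36*s - 27) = (s - 4)*(s + 3)*(s^3 + s^2 - 9*s - 9) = (s - 4)*(s - 3)*(s + 3)*(s^2 + 4*s + 3) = (s - 4)*(s - 3)*(s + 3)^2*(s + 1)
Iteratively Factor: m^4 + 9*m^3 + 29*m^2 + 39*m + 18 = (m + 1)*(m^3 + 8*m^2 + 21*m + 18) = (m + 1)*(m + 2)*(m^2 + 6*m + 9) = (m + 1)*(m + 2)*(m + 3)*(m + 3)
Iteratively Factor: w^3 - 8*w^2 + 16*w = (w - 4)*(w^2 - 4*w) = (w - 4)^2*(w)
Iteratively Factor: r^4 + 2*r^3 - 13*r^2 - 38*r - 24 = (r + 2)*(r^3 - 13*r - 12) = (r + 2)*(r + 3)*(r^2 - 3*r - 4) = (r + 1)*(r + 2)*(r + 3)*(r - 4)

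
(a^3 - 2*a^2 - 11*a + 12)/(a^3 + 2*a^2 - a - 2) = (a^2 - a - 12)/(a^2 + 3*a + 2)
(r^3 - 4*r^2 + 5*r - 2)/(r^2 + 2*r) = (r^3 - 4*r^2 + 5*r - 2)/(r*(r + 2))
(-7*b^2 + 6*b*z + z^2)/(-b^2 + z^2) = (7*b + z)/(b + z)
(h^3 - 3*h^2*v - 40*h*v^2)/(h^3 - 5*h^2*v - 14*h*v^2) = (-h^2 + 3*h*v + 40*v^2)/(-h^2 + 5*h*v + 14*v^2)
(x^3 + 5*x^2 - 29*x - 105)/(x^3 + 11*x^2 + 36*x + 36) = (x^2 + 2*x - 35)/(x^2 + 8*x + 12)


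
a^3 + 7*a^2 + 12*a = a*(a + 3)*(a + 4)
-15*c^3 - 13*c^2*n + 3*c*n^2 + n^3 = (-3*c + n)*(c + n)*(5*c + n)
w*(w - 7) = w^2 - 7*w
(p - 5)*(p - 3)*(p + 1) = p^3 - 7*p^2 + 7*p + 15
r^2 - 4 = (r - 2)*(r + 2)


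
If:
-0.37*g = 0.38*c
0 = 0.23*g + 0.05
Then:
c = 0.21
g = -0.22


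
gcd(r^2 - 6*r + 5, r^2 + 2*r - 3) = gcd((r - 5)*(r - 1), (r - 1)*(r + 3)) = r - 1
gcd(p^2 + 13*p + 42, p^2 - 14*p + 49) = 1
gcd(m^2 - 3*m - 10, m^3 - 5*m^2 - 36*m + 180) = m - 5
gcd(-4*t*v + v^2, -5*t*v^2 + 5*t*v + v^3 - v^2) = v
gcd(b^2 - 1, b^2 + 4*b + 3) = b + 1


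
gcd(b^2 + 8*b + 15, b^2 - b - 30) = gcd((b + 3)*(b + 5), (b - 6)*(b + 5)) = b + 5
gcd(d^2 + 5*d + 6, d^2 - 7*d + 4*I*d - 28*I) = 1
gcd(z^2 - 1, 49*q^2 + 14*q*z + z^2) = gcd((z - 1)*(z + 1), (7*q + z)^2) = 1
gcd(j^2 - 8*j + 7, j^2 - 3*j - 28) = j - 7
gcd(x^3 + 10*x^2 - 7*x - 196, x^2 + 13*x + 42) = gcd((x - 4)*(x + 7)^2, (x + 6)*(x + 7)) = x + 7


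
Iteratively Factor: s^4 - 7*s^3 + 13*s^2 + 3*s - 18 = (s - 3)*(s^3 - 4*s^2 + s + 6) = (s - 3)*(s + 1)*(s^2 - 5*s + 6) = (s - 3)*(s - 2)*(s + 1)*(s - 3)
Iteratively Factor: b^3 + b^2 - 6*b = (b + 3)*(b^2 - 2*b) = (b - 2)*(b + 3)*(b)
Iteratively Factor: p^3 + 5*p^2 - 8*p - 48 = (p + 4)*(p^2 + p - 12) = (p - 3)*(p + 4)*(p + 4)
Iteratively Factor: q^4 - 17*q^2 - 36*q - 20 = (q + 1)*(q^3 - q^2 - 16*q - 20) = (q - 5)*(q + 1)*(q^2 + 4*q + 4) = (q - 5)*(q + 1)*(q + 2)*(q + 2)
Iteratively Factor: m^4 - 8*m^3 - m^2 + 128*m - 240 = (m - 4)*(m^3 - 4*m^2 - 17*m + 60) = (m - 5)*(m - 4)*(m^2 + m - 12) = (m - 5)*(m - 4)*(m - 3)*(m + 4)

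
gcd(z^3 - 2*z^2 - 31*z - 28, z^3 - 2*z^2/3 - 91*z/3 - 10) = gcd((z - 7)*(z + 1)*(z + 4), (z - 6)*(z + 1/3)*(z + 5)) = 1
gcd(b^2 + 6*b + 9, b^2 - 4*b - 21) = b + 3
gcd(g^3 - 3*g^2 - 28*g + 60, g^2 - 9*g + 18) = g - 6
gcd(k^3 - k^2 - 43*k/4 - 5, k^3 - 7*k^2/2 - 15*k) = k + 5/2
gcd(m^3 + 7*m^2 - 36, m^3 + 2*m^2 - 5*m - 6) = m^2 + m - 6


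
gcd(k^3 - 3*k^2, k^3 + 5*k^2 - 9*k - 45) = k - 3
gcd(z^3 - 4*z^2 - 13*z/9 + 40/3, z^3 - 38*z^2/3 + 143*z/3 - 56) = z^2 - 17*z/3 + 8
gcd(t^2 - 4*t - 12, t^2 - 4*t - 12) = t^2 - 4*t - 12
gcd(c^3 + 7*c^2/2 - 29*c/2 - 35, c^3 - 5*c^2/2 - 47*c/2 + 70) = c^2 + 3*c/2 - 35/2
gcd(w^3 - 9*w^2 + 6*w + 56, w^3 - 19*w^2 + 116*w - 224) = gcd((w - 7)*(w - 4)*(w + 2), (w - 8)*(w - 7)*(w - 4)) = w^2 - 11*w + 28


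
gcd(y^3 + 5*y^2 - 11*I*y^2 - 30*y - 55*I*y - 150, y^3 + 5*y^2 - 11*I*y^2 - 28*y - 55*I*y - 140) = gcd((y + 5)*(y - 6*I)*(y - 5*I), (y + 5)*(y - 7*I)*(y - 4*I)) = y + 5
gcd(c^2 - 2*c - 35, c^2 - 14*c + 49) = c - 7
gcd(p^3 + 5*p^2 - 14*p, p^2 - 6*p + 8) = p - 2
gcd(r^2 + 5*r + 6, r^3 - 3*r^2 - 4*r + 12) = r + 2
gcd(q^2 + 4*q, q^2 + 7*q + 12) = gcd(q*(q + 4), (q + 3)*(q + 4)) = q + 4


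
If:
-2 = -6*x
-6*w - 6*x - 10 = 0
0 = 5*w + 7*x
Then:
No Solution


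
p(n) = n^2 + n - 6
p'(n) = 2*n + 1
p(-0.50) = -6.25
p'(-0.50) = 0.00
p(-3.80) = 4.64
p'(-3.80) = -6.60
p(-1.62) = -5.00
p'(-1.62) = -2.24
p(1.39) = -2.68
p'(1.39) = 3.78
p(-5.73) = 21.10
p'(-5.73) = -10.46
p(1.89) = -0.54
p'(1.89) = 4.78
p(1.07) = -3.79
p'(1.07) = 3.14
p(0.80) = -4.56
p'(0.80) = 2.60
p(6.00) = 36.00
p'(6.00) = 13.00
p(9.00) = 84.00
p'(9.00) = 19.00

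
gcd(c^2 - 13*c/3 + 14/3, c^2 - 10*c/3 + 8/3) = c - 2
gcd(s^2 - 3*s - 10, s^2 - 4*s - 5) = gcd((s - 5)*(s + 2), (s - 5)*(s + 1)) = s - 5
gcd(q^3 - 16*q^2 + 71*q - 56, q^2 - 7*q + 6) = q - 1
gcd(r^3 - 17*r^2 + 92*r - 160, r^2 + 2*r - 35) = r - 5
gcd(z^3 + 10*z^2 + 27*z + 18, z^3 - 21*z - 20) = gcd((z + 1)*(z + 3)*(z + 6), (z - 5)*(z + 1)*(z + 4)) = z + 1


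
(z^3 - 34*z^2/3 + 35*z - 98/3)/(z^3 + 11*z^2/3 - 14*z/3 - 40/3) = (3*z^2 - 28*z + 49)/(3*z^2 + 17*z + 20)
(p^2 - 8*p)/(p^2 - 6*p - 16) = p/(p + 2)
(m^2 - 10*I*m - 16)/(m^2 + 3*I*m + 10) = (m - 8*I)/(m + 5*I)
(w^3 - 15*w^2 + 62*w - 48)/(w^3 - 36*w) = (w^2 - 9*w + 8)/(w*(w + 6))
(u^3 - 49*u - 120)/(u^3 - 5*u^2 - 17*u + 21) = (u^2 - 3*u - 40)/(u^2 - 8*u + 7)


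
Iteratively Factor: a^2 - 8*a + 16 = (a - 4)*(a - 4)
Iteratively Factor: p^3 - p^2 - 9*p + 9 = (p - 3)*(p^2 + 2*p - 3) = (p - 3)*(p - 1)*(p + 3)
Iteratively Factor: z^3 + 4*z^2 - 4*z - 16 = (z + 2)*(z^2 + 2*z - 8) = (z - 2)*(z + 2)*(z + 4)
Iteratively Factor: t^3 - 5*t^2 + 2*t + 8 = (t + 1)*(t^2 - 6*t + 8) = (t - 2)*(t + 1)*(t - 4)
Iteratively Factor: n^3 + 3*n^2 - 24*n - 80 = (n + 4)*(n^2 - n - 20) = (n + 4)^2*(n - 5)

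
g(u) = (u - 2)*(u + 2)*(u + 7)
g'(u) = (u - 2)*(u + 2) + (u - 2)*(u + 7) + (u + 2)*(u + 7)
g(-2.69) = 13.95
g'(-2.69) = -19.95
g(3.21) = 64.36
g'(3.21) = 71.85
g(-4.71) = 41.64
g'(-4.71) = -3.39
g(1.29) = -19.36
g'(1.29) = 19.05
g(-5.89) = 34.07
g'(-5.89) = 17.62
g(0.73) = -26.80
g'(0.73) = 7.82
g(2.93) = 45.53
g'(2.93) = 62.77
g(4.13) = 145.32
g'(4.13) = 104.99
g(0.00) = -28.00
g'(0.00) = -4.00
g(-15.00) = -1768.00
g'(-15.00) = 461.00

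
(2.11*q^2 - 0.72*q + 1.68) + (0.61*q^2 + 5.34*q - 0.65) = 2.72*q^2 + 4.62*q + 1.03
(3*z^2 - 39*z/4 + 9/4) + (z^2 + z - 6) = 4*z^2 - 35*z/4 - 15/4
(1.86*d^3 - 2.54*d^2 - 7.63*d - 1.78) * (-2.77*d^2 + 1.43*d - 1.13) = -5.1522*d^5 + 9.6956*d^4 + 15.4011*d^3 - 3.1101*d^2 + 6.0765*d + 2.0114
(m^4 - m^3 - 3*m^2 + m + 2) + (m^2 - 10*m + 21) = m^4 - m^3 - 2*m^2 - 9*m + 23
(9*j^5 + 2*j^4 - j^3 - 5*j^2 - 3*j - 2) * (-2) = -18*j^5 - 4*j^4 + 2*j^3 + 10*j^2 + 6*j + 4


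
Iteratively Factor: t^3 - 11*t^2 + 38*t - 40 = (t - 4)*(t^2 - 7*t + 10) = (t - 5)*(t - 4)*(t - 2)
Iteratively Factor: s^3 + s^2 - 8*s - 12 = (s + 2)*(s^2 - s - 6) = (s - 3)*(s + 2)*(s + 2)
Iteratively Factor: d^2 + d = (d + 1)*(d)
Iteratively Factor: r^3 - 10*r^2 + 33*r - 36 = (r - 3)*(r^2 - 7*r + 12) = (r - 3)^2*(r - 4)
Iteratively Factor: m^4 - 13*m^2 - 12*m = (m - 4)*(m^3 + 4*m^2 + 3*m) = m*(m - 4)*(m^2 + 4*m + 3) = m*(m - 4)*(m + 3)*(m + 1)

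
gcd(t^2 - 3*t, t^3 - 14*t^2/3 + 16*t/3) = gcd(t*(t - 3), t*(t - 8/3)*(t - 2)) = t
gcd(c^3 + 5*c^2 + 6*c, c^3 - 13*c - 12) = c + 3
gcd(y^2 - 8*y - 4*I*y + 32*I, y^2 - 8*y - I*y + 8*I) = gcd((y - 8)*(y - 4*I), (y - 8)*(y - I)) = y - 8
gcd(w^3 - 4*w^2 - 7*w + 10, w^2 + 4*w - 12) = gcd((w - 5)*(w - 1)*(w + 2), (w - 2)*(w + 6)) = 1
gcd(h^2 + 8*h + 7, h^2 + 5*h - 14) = h + 7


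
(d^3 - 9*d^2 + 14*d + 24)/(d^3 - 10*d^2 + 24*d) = (d + 1)/d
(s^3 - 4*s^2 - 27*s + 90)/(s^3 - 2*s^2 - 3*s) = (s^2 - s - 30)/(s*(s + 1))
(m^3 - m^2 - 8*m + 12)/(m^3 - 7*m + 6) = (m - 2)/(m - 1)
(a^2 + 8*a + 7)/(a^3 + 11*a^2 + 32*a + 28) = (a + 1)/(a^2 + 4*a + 4)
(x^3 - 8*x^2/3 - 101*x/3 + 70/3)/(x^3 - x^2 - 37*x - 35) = (x - 2/3)/(x + 1)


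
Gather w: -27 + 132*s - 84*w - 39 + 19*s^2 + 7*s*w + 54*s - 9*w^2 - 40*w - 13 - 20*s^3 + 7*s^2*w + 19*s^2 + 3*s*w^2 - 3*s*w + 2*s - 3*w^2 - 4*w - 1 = -20*s^3 + 38*s^2 + 188*s + w^2*(3*s - 12) + w*(7*s^2 + 4*s - 128) - 80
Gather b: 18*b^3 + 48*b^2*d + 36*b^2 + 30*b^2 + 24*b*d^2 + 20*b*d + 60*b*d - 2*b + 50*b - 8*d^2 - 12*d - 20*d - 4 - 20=18*b^3 + b^2*(48*d + 66) + b*(24*d^2 + 80*d + 48) - 8*d^2 - 32*d - 24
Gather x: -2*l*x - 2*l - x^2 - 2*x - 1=-2*l - x^2 + x*(-2*l - 2) - 1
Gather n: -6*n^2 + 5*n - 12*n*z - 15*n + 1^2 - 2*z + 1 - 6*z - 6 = -6*n^2 + n*(-12*z - 10) - 8*z - 4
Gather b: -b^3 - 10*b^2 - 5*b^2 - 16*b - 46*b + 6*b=-b^3 - 15*b^2 - 56*b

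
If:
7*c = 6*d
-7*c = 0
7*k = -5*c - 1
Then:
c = 0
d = 0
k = -1/7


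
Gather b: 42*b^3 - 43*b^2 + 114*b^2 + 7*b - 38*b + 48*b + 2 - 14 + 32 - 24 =42*b^3 + 71*b^2 + 17*b - 4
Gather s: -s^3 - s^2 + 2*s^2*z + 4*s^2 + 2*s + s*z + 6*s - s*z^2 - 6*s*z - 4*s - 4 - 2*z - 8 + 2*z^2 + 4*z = -s^3 + s^2*(2*z + 3) + s*(-z^2 - 5*z + 4) + 2*z^2 + 2*z - 12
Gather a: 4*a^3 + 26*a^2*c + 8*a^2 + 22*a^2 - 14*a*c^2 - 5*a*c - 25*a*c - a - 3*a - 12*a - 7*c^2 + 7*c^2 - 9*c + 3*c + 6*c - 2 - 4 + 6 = 4*a^3 + a^2*(26*c + 30) + a*(-14*c^2 - 30*c - 16)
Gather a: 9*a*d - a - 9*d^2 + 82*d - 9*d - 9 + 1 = a*(9*d - 1) - 9*d^2 + 73*d - 8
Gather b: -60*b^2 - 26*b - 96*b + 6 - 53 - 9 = -60*b^2 - 122*b - 56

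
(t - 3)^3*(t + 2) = t^4 - 7*t^3 + 9*t^2 + 27*t - 54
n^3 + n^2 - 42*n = n*(n - 6)*(n + 7)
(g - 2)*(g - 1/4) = g^2 - 9*g/4 + 1/2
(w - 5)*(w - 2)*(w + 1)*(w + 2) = w^4 - 4*w^3 - 9*w^2 + 16*w + 20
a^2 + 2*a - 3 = (a - 1)*(a + 3)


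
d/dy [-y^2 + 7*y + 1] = 7 - 2*y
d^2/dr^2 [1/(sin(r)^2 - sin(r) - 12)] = (4*sin(r)^4 - 3*sin(r)^3 + 43*sin(r)^2 - 6*sin(r) - 26)/(sin(r) + cos(r)^2 + 11)^3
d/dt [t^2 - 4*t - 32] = 2*t - 4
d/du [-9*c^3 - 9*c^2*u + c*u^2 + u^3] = -9*c^2 + 2*c*u + 3*u^2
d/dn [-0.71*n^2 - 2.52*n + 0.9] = -1.42*n - 2.52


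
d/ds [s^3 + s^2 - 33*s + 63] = 3*s^2 + 2*s - 33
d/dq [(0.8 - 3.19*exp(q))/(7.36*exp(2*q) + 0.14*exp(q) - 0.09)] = (23.4784*exp(2*q) - 11.776*exp(q) + 0.1751)*exp(q)/(54.1696*exp(4*q) + 2.0608*exp(3*q) - 1.3052*exp(2*q) - 0.0252*exp(q) + 0.0081)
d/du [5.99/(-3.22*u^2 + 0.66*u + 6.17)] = (38.5756*u - 3.9534)/(-3.22*u^2 + 0.66*u + 6.17)^2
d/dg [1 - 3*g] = -3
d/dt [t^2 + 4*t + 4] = 2*t + 4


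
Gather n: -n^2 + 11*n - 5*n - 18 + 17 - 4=-n^2 + 6*n - 5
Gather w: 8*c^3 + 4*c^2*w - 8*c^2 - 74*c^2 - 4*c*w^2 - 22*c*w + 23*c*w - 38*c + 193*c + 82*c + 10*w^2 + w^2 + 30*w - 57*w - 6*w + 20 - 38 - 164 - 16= 8*c^3 - 82*c^2 + 237*c + w^2*(11 - 4*c) + w*(4*c^2 + c - 33) - 198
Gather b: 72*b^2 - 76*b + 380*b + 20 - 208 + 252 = 72*b^2 + 304*b + 64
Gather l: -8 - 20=-28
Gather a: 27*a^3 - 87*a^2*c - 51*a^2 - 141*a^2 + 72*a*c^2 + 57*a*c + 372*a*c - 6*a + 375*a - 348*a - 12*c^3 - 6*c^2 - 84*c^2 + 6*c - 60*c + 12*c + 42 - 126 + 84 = 27*a^3 + a^2*(-87*c - 192) + a*(72*c^2 + 429*c + 21) - 12*c^3 - 90*c^2 - 42*c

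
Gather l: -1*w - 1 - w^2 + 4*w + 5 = -w^2 + 3*w + 4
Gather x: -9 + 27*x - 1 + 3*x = 30*x - 10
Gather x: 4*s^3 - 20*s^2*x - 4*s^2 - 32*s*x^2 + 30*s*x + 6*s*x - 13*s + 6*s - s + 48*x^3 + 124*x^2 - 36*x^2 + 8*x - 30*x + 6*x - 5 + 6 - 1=4*s^3 - 4*s^2 - 8*s + 48*x^3 + x^2*(88 - 32*s) + x*(-20*s^2 + 36*s - 16)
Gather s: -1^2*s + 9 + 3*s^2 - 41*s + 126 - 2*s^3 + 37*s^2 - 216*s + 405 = -2*s^3 + 40*s^2 - 258*s + 540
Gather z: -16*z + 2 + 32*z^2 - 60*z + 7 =32*z^2 - 76*z + 9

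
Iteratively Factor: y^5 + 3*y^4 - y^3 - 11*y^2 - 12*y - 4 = (y + 1)*(y^4 + 2*y^3 - 3*y^2 - 8*y - 4) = (y + 1)^2*(y^3 + y^2 - 4*y - 4) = (y + 1)^2*(y + 2)*(y^2 - y - 2) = (y + 1)^3*(y + 2)*(y - 2)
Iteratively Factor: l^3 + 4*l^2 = (l + 4)*(l^2) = l*(l + 4)*(l)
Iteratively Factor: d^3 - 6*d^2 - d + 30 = (d + 2)*(d^2 - 8*d + 15) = (d - 3)*(d + 2)*(d - 5)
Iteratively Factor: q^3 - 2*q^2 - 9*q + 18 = (q + 3)*(q^2 - 5*q + 6) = (q - 3)*(q + 3)*(q - 2)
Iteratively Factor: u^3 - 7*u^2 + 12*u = (u)*(u^2 - 7*u + 12) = u*(u - 4)*(u - 3)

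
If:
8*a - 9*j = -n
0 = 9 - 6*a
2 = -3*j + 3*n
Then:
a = 3/2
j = 19/12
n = 9/4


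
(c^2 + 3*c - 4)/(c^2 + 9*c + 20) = (c - 1)/(c + 5)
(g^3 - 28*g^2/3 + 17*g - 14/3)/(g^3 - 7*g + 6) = (3*g^2 - 22*g + 7)/(3*(g^2 + 2*g - 3))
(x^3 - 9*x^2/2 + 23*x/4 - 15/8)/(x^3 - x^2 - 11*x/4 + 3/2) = (4*x^2 - 16*x + 15)/(2*(2*x^2 - x - 6))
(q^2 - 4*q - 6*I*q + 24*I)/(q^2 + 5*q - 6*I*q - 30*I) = (q - 4)/(q + 5)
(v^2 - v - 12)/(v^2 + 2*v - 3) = (v - 4)/(v - 1)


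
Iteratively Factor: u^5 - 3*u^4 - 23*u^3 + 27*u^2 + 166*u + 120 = (u - 4)*(u^4 + u^3 - 19*u^2 - 49*u - 30) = (u - 4)*(u + 3)*(u^3 - 2*u^2 - 13*u - 10) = (u - 5)*(u - 4)*(u + 3)*(u^2 + 3*u + 2) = (u - 5)*(u - 4)*(u + 2)*(u + 3)*(u + 1)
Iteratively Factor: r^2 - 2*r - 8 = (r + 2)*(r - 4)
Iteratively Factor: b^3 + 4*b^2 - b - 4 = (b + 1)*(b^2 + 3*b - 4) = (b + 1)*(b + 4)*(b - 1)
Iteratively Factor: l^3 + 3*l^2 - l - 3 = (l + 1)*(l^2 + 2*l - 3) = (l - 1)*(l + 1)*(l + 3)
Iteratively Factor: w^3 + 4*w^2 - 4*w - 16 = (w + 2)*(w^2 + 2*w - 8) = (w - 2)*(w + 2)*(w + 4)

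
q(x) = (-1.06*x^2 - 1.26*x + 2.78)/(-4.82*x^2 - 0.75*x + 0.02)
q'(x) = (-2.12*x - 1.26)/(-4.82*x^2 - 0.75*x + 0.02) + (9.64*x + 0.75)*(-1.06*x^2 - 1.26*x + 2.78)/(-4.82*x^2 - 0.75*x + 0.02)^2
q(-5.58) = 0.16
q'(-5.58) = -0.01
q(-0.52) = -3.52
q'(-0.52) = -16.64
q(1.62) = 0.15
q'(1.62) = 0.16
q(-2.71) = 0.05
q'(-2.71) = -0.10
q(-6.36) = 0.17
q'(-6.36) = -0.01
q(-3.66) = 0.11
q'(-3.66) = -0.04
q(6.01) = 0.24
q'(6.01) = -0.00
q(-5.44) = 0.16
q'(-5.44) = -0.02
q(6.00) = 0.24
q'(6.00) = -0.00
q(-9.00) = 0.19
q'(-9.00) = -0.00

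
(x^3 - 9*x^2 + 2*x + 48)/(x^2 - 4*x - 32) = (x^2 - x - 6)/(x + 4)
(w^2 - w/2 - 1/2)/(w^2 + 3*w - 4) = (w + 1/2)/(w + 4)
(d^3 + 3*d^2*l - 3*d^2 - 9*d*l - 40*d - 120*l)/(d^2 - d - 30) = (d^2 + 3*d*l - 8*d - 24*l)/(d - 6)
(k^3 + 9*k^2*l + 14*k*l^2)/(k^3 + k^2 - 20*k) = (k^2 + 9*k*l + 14*l^2)/(k^2 + k - 20)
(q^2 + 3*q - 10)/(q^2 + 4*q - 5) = (q - 2)/(q - 1)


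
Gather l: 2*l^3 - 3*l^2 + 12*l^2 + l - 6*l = 2*l^3 + 9*l^2 - 5*l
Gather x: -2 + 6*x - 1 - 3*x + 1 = 3*x - 2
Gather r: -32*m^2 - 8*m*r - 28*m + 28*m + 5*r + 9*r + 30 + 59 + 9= -32*m^2 + r*(14 - 8*m) + 98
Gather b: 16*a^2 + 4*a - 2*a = 16*a^2 + 2*a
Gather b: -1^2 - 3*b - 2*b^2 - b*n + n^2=-2*b^2 + b*(-n - 3) + n^2 - 1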